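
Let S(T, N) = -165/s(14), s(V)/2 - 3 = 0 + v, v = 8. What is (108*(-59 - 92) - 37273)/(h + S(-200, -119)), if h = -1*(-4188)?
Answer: -107162/8361 ≈ -12.817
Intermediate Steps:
s(V) = 22 (s(V) = 6 + 2*(0 + 8) = 6 + 2*8 = 6 + 16 = 22)
h = 4188
S(T, N) = -15/2 (S(T, N) = -165/22 = -1*15/2 = -15/2)
(108*(-59 - 92) - 37273)/(h + S(-200, -119)) = (108*(-59 - 92) - 37273)/(4188 - 15/2) = (108*(-151) - 37273)/(8361/2) = (-16308 - 37273)*(2/8361) = -53581*2/8361 = -107162/8361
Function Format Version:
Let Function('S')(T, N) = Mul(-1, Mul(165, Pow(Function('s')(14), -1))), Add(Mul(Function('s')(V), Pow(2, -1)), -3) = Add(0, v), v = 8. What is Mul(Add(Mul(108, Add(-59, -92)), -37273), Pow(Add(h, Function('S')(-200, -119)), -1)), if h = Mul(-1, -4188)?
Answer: Rational(-107162, 8361) ≈ -12.817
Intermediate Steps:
Function('s')(V) = 22 (Function('s')(V) = Add(6, Mul(2, Add(0, 8))) = Add(6, Mul(2, 8)) = Add(6, 16) = 22)
h = 4188
Function('S')(T, N) = Rational(-15, 2) (Function('S')(T, N) = Mul(-1, Mul(165, Pow(22, -1))) = Mul(-1, Mul(165, Rational(1, 22))) = Mul(-1, Rational(15, 2)) = Rational(-15, 2))
Mul(Add(Mul(108, Add(-59, -92)), -37273), Pow(Add(h, Function('S')(-200, -119)), -1)) = Mul(Add(Mul(108, Add(-59, -92)), -37273), Pow(Add(4188, Rational(-15, 2)), -1)) = Mul(Add(Mul(108, -151), -37273), Pow(Rational(8361, 2), -1)) = Mul(Add(-16308, -37273), Rational(2, 8361)) = Mul(-53581, Rational(2, 8361)) = Rational(-107162, 8361)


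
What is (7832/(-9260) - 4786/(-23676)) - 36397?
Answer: -997476332099/27404970 ≈ -36398.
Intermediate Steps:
(7832/(-9260) - 4786/(-23676)) - 36397 = (7832*(-1/9260) - 4786*(-1/23676)) - 36397 = (-1958/2315 + 2393/11838) - 36397 = -17639009/27404970 - 36397 = -997476332099/27404970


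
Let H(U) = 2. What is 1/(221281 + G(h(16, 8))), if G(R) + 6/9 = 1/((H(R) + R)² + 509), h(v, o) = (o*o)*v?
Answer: 3159555/699147383588 ≈ 4.5192e-6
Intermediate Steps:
h(v, o) = v*o² (h(v, o) = o²*v = v*o²)
G(R) = -⅔ + 1/(509 + (2 + R)²) (G(R) = -⅔ + 1/((2 + R)² + 509) = -⅔ + 1/(509 + (2 + R)²))
1/(221281 + G(h(16, 8))) = 1/(221281 + (-1015 - 2*(2 + 16*8²)²)/(3*(509 + (2 + 16*8²)²))) = 1/(221281 + (-1015 - 2*(2 + 16*64)²)/(3*(509 + (2 + 16*64)²))) = 1/(221281 + (-1015 - 2*(2 + 1024)²)/(3*(509 + (2 + 1024)²))) = 1/(221281 + (-1015 - 2*1026²)/(3*(509 + 1026²))) = 1/(221281 + (-1015 - 2*1052676)/(3*(509 + 1052676))) = 1/(221281 + (⅓)*(-1015 - 2105352)/1053185) = 1/(221281 + (⅓)*(1/1053185)*(-2106367)) = 1/(221281 - 2106367/3159555) = 1/(699147383588/3159555) = 3159555/699147383588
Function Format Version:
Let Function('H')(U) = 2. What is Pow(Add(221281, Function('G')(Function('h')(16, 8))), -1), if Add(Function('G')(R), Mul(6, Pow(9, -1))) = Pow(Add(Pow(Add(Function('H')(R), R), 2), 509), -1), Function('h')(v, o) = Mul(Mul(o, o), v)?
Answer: Rational(3159555, 699147383588) ≈ 4.5192e-6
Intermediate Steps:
Function('h')(v, o) = Mul(v, Pow(o, 2)) (Function('h')(v, o) = Mul(Pow(o, 2), v) = Mul(v, Pow(o, 2)))
Function('G')(R) = Add(Rational(-2, 3), Pow(Add(509, Pow(Add(2, R), 2)), -1)) (Function('G')(R) = Add(Rational(-2, 3), Pow(Add(Pow(Add(2, R), 2), 509), -1)) = Add(Rational(-2, 3), Pow(Add(509, Pow(Add(2, R), 2)), -1)))
Pow(Add(221281, Function('G')(Function('h')(16, 8))), -1) = Pow(Add(221281, Mul(Rational(1, 3), Pow(Add(509, Pow(Add(2, Mul(16, Pow(8, 2))), 2)), -1), Add(-1015, Mul(-2, Pow(Add(2, Mul(16, Pow(8, 2))), 2))))), -1) = Pow(Add(221281, Mul(Rational(1, 3), Pow(Add(509, Pow(Add(2, Mul(16, 64)), 2)), -1), Add(-1015, Mul(-2, Pow(Add(2, Mul(16, 64)), 2))))), -1) = Pow(Add(221281, Mul(Rational(1, 3), Pow(Add(509, Pow(Add(2, 1024), 2)), -1), Add(-1015, Mul(-2, Pow(Add(2, 1024), 2))))), -1) = Pow(Add(221281, Mul(Rational(1, 3), Pow(Add(509, Pow(1026, 2)), -1), Add(-1015, Mul(-2, Pow(1026, 2))))), -1) = Pow(Add(221281, Mul(Rational(1, 3), Pow(Add(509, 1052676), -1), Add(-1015, Mul(-2, 1052676)))), -1) = Pow(Add(221281, Mul(Rational(1, 3), Pow(1053185, -1), Add(-1015, -2105352))), -1) = Pow(Add(221281, Mul(Rational(1, 3), Rational(1, 1053185), -2106367)), -1) = Pow(Add(221281, Rational(-2106367, 3159555)), -1) = Pow(Rational(699147383588, 3159555), -1) = Rational(3159555, 699147383588)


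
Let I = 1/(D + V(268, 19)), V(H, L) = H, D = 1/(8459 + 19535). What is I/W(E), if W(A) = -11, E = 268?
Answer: -27994/82526323 ≈ -0.00033921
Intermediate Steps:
D = 1/27994 ≈ 3.5722e-5
I = 27994/7502393 (I = 1/(1/27994 + 268) = 1/(7502393/27994) = 27994/7502393 ≈ 0.0037313)
I/W(E) = (27994/7502393)/(-11) = (27994/7502393)*(-1/11) = -27994/82526323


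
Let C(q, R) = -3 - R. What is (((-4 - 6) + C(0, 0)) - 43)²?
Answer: 3136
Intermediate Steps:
(((-4 - 6) + C(0, 0)) - 43)² = (((-4 - 6) + (-3 - 1*0)) - 43)² = ((-10 + (-3 + 0)) - 43)² = ((-10 - 3) - 43)² = (-13 - 43)² = (-56)² = 3136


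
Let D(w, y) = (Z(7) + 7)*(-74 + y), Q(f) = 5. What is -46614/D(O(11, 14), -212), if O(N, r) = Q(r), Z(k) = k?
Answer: 23307/2002 ≈ 11.642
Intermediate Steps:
O(N, r) = 5
D(w, y) = -1036 + 14*y (D(w, y) = (7 + 7)*(-74 + y) = 14*(-74 + y) = -1036 + 14*y)
-46614/D(O(11, 14), -212) = -46614/(-1036 + 14*(-212)) = -46614/(-1036 - 2968) = -46614/(-4004) = -46614*(-1/4004) = 23307/2002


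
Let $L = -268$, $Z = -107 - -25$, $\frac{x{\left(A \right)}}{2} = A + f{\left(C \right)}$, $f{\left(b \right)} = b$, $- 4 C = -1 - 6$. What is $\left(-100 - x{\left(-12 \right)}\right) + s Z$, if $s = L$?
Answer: $\frac{43793}{2} \approx 21897.0$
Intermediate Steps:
$C = \frac{7}{4}$ ($C = - \frac{-1 - 6}{4} = \left(- \frac{1}{4}\right) \left(-7\right) = \frac{7}{4} \approx 1.75$)
$x{\left(A \right)} = \frac{7}{2} + 2 A$ ($x{\left(A \right)} = 2 \left(A + \frac{7}{4}\right) = 2 \left(\frac{7}{4} + A\right) = \frac{7}{2} + 2 A$)
$Z = -82$ ($Z = -107 + 25 = -82$)
$s = -268$
$\left(-100 - x{\left(-12 \right)}\right) + s Z = \left(-100 - \left(\frac{7}{2} + 2 \left(-12\right)\right)\right) - -21976 = \left(-100 - \left(\frac{7}{2} - 24\right)\right) + 21976 = \left(-100 - - \frac{41}{2}\right) + 21976 = \left(-100 + \frac{41}{2}\right) + 21976 = - \frac{159}{2} + 21976 = \frac{43793}{2}$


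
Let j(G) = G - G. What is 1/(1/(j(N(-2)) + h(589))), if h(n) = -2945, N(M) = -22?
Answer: -2945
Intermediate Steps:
j(G) = 0
1/(1/(j(N(-2)) + h(589))) = 1/(1/(0 - 2945)) = 1/(1/(-2945)) = 1/(-1/2945) = -2945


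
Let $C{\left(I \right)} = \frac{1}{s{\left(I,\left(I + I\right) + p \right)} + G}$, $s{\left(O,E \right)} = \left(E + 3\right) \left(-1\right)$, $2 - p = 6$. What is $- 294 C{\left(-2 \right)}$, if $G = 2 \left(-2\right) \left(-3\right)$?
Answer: $- \frac{294}{17} \approx -17.294$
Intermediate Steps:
$p = -4$ ($p = 2 - 6 = -4$)
$s{\left(O,E \right)} = -3 - E$ ($s{\left(O,E \right)} = \left(3 + E\right) \left(-1\right) = -3 - E$)
$G = 12$ ($G = \left(-4\right) \left(-3\right) = 12$)
$C{\left(I \right)} = \frac{1}{13 - 2 I}$ ($C{\left(I \right)} = \frac{1}{\left(-3 - \left(\left(I + I\right) - 4\right)\right) + 12} = \frac{1}{\left(-3 - \left(2 I - 4\right)\right) + 12} = \frac{1}{\left(-3 - \left(-4 + 2 I\right)\right) + 12} = \frac{1}{\left(1 - 2 I\right) + 12} = \frac{1}{13 - 2 I}$)
$- 294 C{\left(-2 \right)} = - 294 \left(- \frac{1}{-13 + 2 \left(-2\right)}\right) = - 294 \left(- \frac{1}{-13 - 4}\right) = - 294 \left(- \frac{1}{-17}\right) = - 294 \left(\left(-1\right) \left(- \frac{1}{17}\right)\right) = \left(-294\right) \frac{1}{17} = - \frac{294}{17}$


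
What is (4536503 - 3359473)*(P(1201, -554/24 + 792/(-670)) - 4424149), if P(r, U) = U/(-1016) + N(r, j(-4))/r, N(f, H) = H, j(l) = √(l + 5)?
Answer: -2554347875317734574339/490526832 ≈ -5.2074e+12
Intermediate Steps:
j(l) = √(5 + l)
P(r, U) = 1/r - U/1016 (P(r, U) = U/(-1016) + √(5 - 4)/r = U*(-1/1016) + √1/r = -U/1016 + 1/r = 1/r - U/1016)
(4536503 - 3359473)*(P(1201, -554/24 + 792/(-670)) - 4424149) = (4536503 - 3359473)*((1/1201 - (-554/24 + 792/(-670))/1016) - 4424149) = 1177030*((1/1201 - (-554*1/24 + 792*(-1/670))/1016) - 4424149) = 1177030*((1/1201 - (-277/12 - 396/335)/1016) - 4424149) = 1177030*((1/1201 - 1/1016*(-97547/4020)) - 4424149) = 1177030*((1/1201 + 97547/4084320) - 4424149) = 1177030*(121238267/4905268320 - 4424149) = 1177030*(-21701637811421413/4905268320) = -2554347875317734574339/490526832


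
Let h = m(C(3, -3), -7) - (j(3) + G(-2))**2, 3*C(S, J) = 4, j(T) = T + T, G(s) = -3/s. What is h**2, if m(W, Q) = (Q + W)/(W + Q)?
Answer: 48841/16 ≈ 3052.6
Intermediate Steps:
j(T) = 2*T
C(S, J) = 4/3 (C(S, J) = (1/3)*4 = 4/3)
m(W, Q) = 1 (m(W, Q) = (Q + W)/(Q + W) = 1)
h = -221/4 (h = 1 - (2*3 - 3/(-2))**2 = 1 - (6 - 3*(-1/2))**2 = 1 - (6 + 3/2)**2 = 1 - (15/2)**2 = 1 - 1*225/4 = 1 - 225/4 = -221/4 ≈ -55.250)
h**2 = (-221/4)**2 = 48841/16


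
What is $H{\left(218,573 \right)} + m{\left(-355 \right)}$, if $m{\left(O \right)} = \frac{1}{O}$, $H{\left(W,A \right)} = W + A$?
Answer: $\frac{280804}{355} \approx 791.0$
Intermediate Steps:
$H{\left(W,A \right)} = A + W$
$H{\left(218,573 \right)} + m{\left(-355 \right)} = \left(573 + 218\right) + \frac{1}{-355} = 791 - \frac{1}{355} = \frac{280804}{355}$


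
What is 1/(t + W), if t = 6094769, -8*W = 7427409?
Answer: 8/41330743 ≈ 1.9356e-7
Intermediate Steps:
W = -7427409/8 (W = -1/8*7427409 = -7427409/8 ≈ -9.2843e+5)
1/(t + W) = 1/(6094769 - 7427409/8) = 1/(41330743/8) = 8/41330743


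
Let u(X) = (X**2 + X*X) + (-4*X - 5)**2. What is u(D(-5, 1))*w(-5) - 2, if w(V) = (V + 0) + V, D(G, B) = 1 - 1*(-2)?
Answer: -3072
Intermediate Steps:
D(G, B) = 3 (D(G, B) = 1 + 2 = 3)
w(V) = 2*V (w(V) = V + V = 2*V)
u(X) = (-5 - 4*X)**2 + 2*X**2 (u(X) = (X**2 + X**2) + (-5 - 4*X)**2 = 2*X**2 + (-5 - 4*X)**2 = (-5 - 4*X)**2 + 2*X**2)
u(D(-5, 1))*w(-5) - 2 = (25 + 18*3**2 + 40*3)*(2*(-5)) - 2 = (25 + 18*9 + 120)*(-10) - 2 = (25 + 162 + 120)*(-10) - 2 = 307*(-10) - 2 = -3070 - 2 = -3072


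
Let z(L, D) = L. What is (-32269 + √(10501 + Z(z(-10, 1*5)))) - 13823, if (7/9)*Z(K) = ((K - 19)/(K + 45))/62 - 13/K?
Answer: -46092 + √12363987145/1085 ≈ -45990.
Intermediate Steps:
Z(K) = -117/(7*K) + 9*(-19 + K)/(434*(45 + K)) (Z(K) = 9*(((K - 19)/(K + 45))/62 - 13/K)/7 = 9*(((-19 + K)/(45 + K))*(1/62) - 13/K)/7 = 9*((-19 + K)/(62*(45 + K)) - 13/K)/7 = 9*(-13/K + (-19 + K)/(62*(45 + K)))/7 = -117/(7*K) + 9*(-19 + K)/(434*(45 + K)))
(-32269 + √(10501 + Z(z(-10, 1*5)))) - 13823 = (-32269 + √(10501 + (9/434)*(-36270 + (-10)² - 825*(-10))/(-10*(45 - 10)))) - 13823 = (-32269 + √(10501 + (9/434)*(-⅒)*(-36270 + 100 + 8250)/35)) - 13823 = (-32269 + √(10501 + (9/434)*(-⅒)*(1/35)*(-27920))) - 13823 = (-32269 + √(10501 + 12564/7595)) - 13823 = (-32269 + √(79767659/7595)) - 13823 = (-32269 + √12363987145/1085) - 13823 = -46092 + √12363987145/1085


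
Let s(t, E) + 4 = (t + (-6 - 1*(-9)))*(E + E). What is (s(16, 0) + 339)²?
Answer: 112225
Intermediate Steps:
s(t, E) = -4 + 2*E*(3 + t) (s(t, E) = -4 + (t + (-6 - 1*(-9)))*(E + E) = -4 + (t + (-6 + 9))*(2*E) = -4 + (t + 3)*(2*E) = -4 + (3 + t)*(2*E) = -4 + 2*E*(3 + t))
(s(16, 0) + 339)² = ((-4 + 6*0 + 2*0*16) + 339)² = ((-4 + 0 + 0) + 339)² = (-4 + 339)² = 335² = 112225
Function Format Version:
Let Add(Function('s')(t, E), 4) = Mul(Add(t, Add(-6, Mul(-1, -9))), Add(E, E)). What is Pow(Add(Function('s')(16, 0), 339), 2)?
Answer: 112225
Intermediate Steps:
Function('s')(t, E) = Add(-4, Mul(2, E, Add(3, t))) (Function('s')(t, E) = Add(-4, Mul(Add(t, Add(-6, Mul(-1, -9))), Add(E, E))) = Add(-4, Mul(Add(t, Add(-6, 9)), Mul(2, E))) = Add(-4, Mul(Add(t, 3), Mul(2, E))) = Add(-4, Mul(Add(3, t), Mul(2, E))) = Add(-4, Mul(2, E, Add(3, t))))
Pow(Add(Function('s')(16, 0), 339), 2) = Pow(Add(Add(-4, Mul(6, 0), Mul(2, 0, 16)), 339), 2) = Pow(Add(Add(-4, 0, 0), 339), 2) = Pow(Add(-4, 339), 2) = Pow(335, 2) = 112225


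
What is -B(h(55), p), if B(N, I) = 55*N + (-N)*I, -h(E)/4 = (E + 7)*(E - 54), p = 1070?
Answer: -251720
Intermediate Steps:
h(E) = -4*(-54 + E)*(7 + E) (h(E) = -4*(E + 7)*(E - 54) = -4*(7 + E)*(-54 + E) = -4*(-54 + E)*(7 + E))
B(N, I) = 55*N - I*N
-B(h(55), p) = -(1512 - 4*55² + 188*55)*(55 - 1*1070) = -(1512 - 4*3025 + 10340)*(55 - 1070) = -(1512 - 12100 + 10340)*(-1015) = -(-248)*(-1015) = -1*251720 = -251720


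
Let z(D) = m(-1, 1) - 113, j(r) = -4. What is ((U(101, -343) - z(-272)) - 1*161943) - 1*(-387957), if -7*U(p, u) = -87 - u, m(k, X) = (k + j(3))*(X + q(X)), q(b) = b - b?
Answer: 1582668/7 ≈ 2.2610e+5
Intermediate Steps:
q(b) = 0
m(k, X) = X*(-4 + k) (m(k, X) = (k - 4)*(X + 0) = (-4 + k)*X = X*(-4 + k))
z(D) = -118 (z(D) = 1*(-4 - 1) - 113 = 1*(-5) - 113 = -5 - 113 = -118)
U(p, u) = 87/7 + u/7 (U(p, u) = -(-87 - u)/7 = 87/7 + u/7)
((U(101, -343) - z(-272)) - 1*161943) - 1*(-387957) = (((87/7 + (1/7)*(-343)) - 1*(-118)) - 1*161943) - 1*(-387957) = (((87/7 - 49) + 118) - 161943) + 387957 = ((-256/7 + 118) - 161943) + 387957 = (570/7 - 161943) + 387957 = -1133031/7 + 387957 = 1582668/7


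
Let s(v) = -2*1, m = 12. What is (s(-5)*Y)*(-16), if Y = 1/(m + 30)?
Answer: 16/21 ≈ 0.76190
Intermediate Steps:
Y = 1/42 (Y = 1/(12 + 30) = 1/42 ≈ 0.023810)
s(v) = -2
(s(-5)*Y)*(-16) = -2*1/42*(-16) = -1/21*(-16) = 16/21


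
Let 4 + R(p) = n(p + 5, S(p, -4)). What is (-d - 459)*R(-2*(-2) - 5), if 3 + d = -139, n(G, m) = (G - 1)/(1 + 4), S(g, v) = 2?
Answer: 5389/5 ≈ 1077.8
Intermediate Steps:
n(G, m) = -⅕ + G/5 (n(G, m) = (-1 + G)/5 = (-1 + G)*(⅕) = -⅕ + G/5)
R(p) = -16/5 + p/5 (R(p) = -4 + (-⅕ + (p + 5)/5) = -4 + (-⅕ + (5 + p)/5) = -4 + (-⅕ + (1 + p/5)) = -4 + (⅘ + p/5) = -16/5 + p/5)
d = -142 (d = -3 - 139 = -142)
(-d - 459)*R(-2*(-2) - 5) = (-1*(-142) - 459)*(-16/5 + (-2*(-2) - 5)/5) = (142 - 459)*(-16/5 + (4 - 5)/5) = -317*(-16/5 + (⅕)*(-1)) = -317*(-16/5 - ⅕) = -317*(-17/5) = 5389/5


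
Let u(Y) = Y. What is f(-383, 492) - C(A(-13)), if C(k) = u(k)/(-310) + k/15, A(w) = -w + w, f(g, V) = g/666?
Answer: -383/666 ≈ -0.57508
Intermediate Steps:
f(g, V) = g/666 (f(g, V) = g*(1/666) = g/666)
A(w) = 0
C(k) = 59*k/930 (C(k) = k/(-310) + k/15 = k*(-1/310) + k*(1/15) = -k/310 + k/15 = 59*k/930)
f(-383, 492) - C(A(-13)) = (1/666)*(-383) - 59*0/930 = -383/666 - 1*0 = -383/666 + 0 = -383/666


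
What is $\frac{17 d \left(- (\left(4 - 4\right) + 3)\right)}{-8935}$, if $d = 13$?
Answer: $\frac{663}{8935} \approx 0.074203$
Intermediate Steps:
$\frac{17 d \left(- (\left(4 - 4\right) + 3)\right)}{-8935} = \frac{17 \cdot 13 \left(- (\left(4 - 4\right) + 3)\right)}{-8935} = 221 \left(- (0 + 3)\right) \left(- \frac{1}{8935}\right) = 221 \left(\left(-1\right) 3\right) \left(- \frac{1}{8935}\right) = 221 \left(-3\right) \left(- \frac{1}{8935}\right) = \left(-663\right) \left(- \frac{1}{8935}\right) = \frac{663}{8935}$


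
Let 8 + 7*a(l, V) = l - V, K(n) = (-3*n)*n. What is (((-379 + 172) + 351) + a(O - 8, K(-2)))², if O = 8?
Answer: 1024144/49 ≈ 20901.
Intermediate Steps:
K(n) = -3*n²
a(l, V) = -8/7 - V/7 + l/7 (a(l, V) = -8/7 + (l - V)/7 = -8/7 + (-V/7 + l/7) = -8/7 - V/7 + l/7)
(((-379 + 172) + 351) + a(O - 8, K(-2)))² = (((-379 + 172) + 351) + (-8/7 - (-3)*(-2)²/7 + (8 - 8)/7))² = ((-207 + 351) + (-8/7 - (-3)*4/7 + (⅐)*0))² = (144 + (-8/7 - ⅐*(-12) + 0))² = (144 + (-8/7 + 12/7 + 0))² = (144 + 4/7)² = (1012/7)² = 1024144/49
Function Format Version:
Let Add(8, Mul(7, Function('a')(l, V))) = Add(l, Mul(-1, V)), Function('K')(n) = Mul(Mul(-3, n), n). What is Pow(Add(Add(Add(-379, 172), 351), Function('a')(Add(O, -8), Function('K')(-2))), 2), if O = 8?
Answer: Rational(1024144, 49) ≈ 20901.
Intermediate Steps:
Function('K')(n) = Mul(-3, Pow(n, 2))
Function('a')(l, V) = Add(Rational(-8, 7), Mul(Rational(-1, 7), V), Mul(Rational(1, 7), l)) (Function('a')(l, V) = Add(Rational(-8, 7), Mul(Rational(1, 7), Add(l, Mul(-1, V)))) = Add(Rational(-8, 7), Add(Mul(Rational(-1, 7), V), Mul(Rational(1, 7), l))) = Add(Rational(-8, 7), Mul(Rational(-1, 7), V), Mul(Rational(1, 7), l)))
Pow(Add(Add(Add(-379, 172), 351), Function('a')(Add(O, -8), Function('K')(-2))), 2) = Pow(Add(Add(Add(-379, 172), 351), Add(Rational(-8, 7), Mul(Rational(-1, 7), Mul(-3, Pow(-2, 2))), Mul(Rational(1, 7), Add(8, -8)))), 2) = Pow(Add(Add(-207, 351), Add(Rational(-8, 7), Mul(Rational(-1, 7), Mul(-3, 4)), Mul(Rational(1, 7), 0))), 2) = Pow(Add(144, Add(Rational(-8, 7), Mul(Rational(-1, 7), -12), 0)), 2) = Pow(Add(144, Add(Rational(-8, 7), Rational(12, 7), 0)), 2) = Pow(Add(144, Rational(4, 7)), 2) = Pow(Rational(1012, 7), 2) = Rational(1024144, 49)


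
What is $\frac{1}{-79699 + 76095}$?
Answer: $- \frac{1}{3604} \approx -0.00027747$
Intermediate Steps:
$\frac{1}{-79699 + 76095} = \frac{1}{-3604} = - \frac{1}{3604}$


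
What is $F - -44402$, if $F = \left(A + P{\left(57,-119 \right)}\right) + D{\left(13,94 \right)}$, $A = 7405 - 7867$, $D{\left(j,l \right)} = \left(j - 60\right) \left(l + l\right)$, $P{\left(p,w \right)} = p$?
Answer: $35161$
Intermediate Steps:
$D{\left(j,l \right)} = 2 l \left(-60 + j\right)$ ($D{\left(j,l \right)} = \left(-60 + j\right) 2 l = 2 l \left(-60 + j\right)$)
$A = -462$ ($A = 7405 - 7867 = -462$)
$F = -9241$ ($F = \left(-462 + 57\right) + 2 \cdot 94 \left(-60 + 13\right) = -405 + 2 \cdot 94 \left(-47\right) = -405 - 8836 = -9241$)
$F - -44402 = -9241 - -44402 = -9241 + 44402 = 35161$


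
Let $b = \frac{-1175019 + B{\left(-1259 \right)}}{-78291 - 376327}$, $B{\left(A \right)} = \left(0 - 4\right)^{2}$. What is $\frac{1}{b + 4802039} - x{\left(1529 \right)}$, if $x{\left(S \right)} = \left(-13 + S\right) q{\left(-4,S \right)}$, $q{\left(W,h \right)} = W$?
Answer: $\frac{13238285297715338}{2183094541105} \approx 6064.0$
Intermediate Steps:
$B{\left(A \right)} = 16$ ($B{\left(A \right)} = \left(-4\right)^{2} = 16$)
$b = \frac{1175003}{454618}$ ($b = \frac{-1175019 + 16}{-78291 - 376327} = - \frac{1175003}{-454618} = \left(-1175003\right) \left(- \frac{1}{454618}\right) = \frac{1175003}{454618} \approx 2.5846$)
$x{\left(S \right)} = 52 - 4 S$ ($x{\left(S \right)} = \left(-13 + S\right) \left(-4\right) = 52 - 4 S$)
$\frac{1}{b + 4802039} - x{\left(1529 \right)} = \frac{1}{\frac{1175003}{454618} + 4802039} - \left(52 - 6116\right) = \frac{1}{\frac{2183094541105}{454618}} - \left(52 - 6116\right) = \frac{454618}{2183094541105} - -6064 = \frac{454618}{2183094541105} + 6064 = \frac{13238285297715338}{2183094541105}$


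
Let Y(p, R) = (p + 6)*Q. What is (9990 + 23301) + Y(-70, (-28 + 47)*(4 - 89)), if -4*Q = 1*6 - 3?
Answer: 33339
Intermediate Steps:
Q = -¾ (Q = -(1*6 - 3)/4 = -(6 - 3)/4 = -¼*3 = -¾ ≈ -0.75000)
Y(p, R) = -9/2 - 3*p/4 (Y(p, R) = (p + 6)*(-¾) = (6 + p)*(-¾) = -9/2 - 3*p/4)
(9990 + 23301) + Y(-70, (-28 + 47)*(4 - 89)) = (9990 + 23301) + (-9/2 - ¾*(-70)) = 33291 + (-9/2 + 105/2) = 33291 + 48 = 33339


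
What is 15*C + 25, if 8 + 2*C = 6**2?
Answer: 235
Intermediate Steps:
C = 14 (C = -4 + (1/2)*6**2 = -4 + (1/2)*36 = -4 + 18 = 14)
15*C + 25 = 15*14 + 25 = 210 + 25 = 235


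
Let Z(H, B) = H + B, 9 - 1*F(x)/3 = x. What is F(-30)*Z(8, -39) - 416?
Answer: -4043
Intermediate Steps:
F(x) = 27 - 3*x
Z(H, B) = B + H
F(-30)*Z(8, -39) - 416 = (27 - 3*(-30))*(-39 + 8) - 416 = (27 + 90)*(-31) - 416 = 117*(-31) - 416 = -3627 - 416 = -4043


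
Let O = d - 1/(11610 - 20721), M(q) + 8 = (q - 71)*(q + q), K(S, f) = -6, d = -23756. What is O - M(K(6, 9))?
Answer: -224786591/9111 ≈ -24672.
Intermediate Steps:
M(q) = -8 + 2*q*(-71 + q) (M(q) = -8 + (q - 71)*(q + q) = -8 + (-71 + q)*(2*q) = -8 + 2*q*(-71 + q))
O = -216440915/9111 (O = -23756 - 1/(11610 - 20721) = -23756 - 1/(-9111) = -23756 - 1*(-1/9111) = -23756 + 1/9111 = -216440915/9111 ≈ -23756.)
O - M(K(6, 9)) = -216440915/9111 - (-8 - 142*(-6) + 2*(-6)²) = -216440915/9111 - (-8 + 852 + 2*36) = -216440915/9111 - (-8 + 852 + 72) = -216440915/9111 - 1*916 = -216440915/9111 - 916 = -224786591/9111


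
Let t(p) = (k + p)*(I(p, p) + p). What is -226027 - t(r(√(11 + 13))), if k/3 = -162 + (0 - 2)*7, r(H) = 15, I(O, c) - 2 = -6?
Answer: -220384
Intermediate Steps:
I(O, c) = -4 (I(O, c) = 2 - 6 = -4)
k = -528 (k = 3*(-162 + (0 - 2)*7) = 3*(-162 - 2*7) = 3*(-162 - 14) = 3*(-176) = -528)
t(p) = (-528 + p)*(-4 + p)
-226027 - t(r(√(11 + 13))) = -226027 - (2112 + 15² - 532*15) = -226027 - (2112 + 225 - 7980) = -226027 - 1*(-5643) = -226027 + 5643 = -220384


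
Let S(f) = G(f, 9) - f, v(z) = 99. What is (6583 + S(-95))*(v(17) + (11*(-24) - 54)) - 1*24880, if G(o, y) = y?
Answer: -1489333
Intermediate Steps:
S(f) = 9 - f
(6583 + S(-95))*(v(17) + (11*(-24) - 54)) - 1*24880 = (6583 + (9 - 1*(-95)))*(99 + (11*(-24) - 54)) - 1*24880 = (6583 + (9 + 95))*(99 + (-264 - 54)) - 24880 = (6583 + 104)*(99 - 318) - 24880 = 6687*(-219) - 24880 = -1464453 - 24880 = -1489333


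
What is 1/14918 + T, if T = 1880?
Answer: 28045841/14918 ≈ 1880.0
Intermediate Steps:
1/14918 + T = 1/14918 + 1880 = 28045841/14918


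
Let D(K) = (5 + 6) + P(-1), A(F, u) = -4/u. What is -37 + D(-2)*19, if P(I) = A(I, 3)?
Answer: 440/3 ≈ 146.67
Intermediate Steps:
P(I) = -4/3
D(K) = 29/3 (D(K) = (5 + 6) - 4/3 = 11 - 4/3 = 29/3)
-37 + D(-2)*19 = -37 + (29/3)*19 = -37 + 551/3 = 440/3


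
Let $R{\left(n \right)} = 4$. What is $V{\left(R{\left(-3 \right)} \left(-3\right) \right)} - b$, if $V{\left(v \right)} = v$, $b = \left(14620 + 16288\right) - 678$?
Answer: $-30242$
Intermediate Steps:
$b = 30230$ ($b = 30908 - 678 = 30230$)
$V{\left(R{\left(-3 \right)} \left(-3\right) \right)} - b = 4 \left(-3\right) - 30230 = -12 - 30230 = -30242$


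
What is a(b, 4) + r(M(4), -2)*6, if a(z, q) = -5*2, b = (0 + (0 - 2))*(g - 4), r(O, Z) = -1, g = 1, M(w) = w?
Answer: -16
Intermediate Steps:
b = 6 (b = (0 + (0 - 2))*(1 - 4) = (0 - 2)*(-3) = -2*(-3) = 6)
a(z, q) = -10
a(b, 4) + r(M(4), -2)*6 = -10 - 1*6 = -10 - 6 = -16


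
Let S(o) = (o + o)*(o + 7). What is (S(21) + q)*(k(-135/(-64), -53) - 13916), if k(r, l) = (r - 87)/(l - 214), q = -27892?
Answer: 529402419275/1424 ≈ 3.7177e+8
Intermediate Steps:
k(r, l) = (-87 + r)/(-214 + l)
S(o) = 2*o*(7 + o) (S(o) = (2*o)*(7 + o) = 2*o*(7 + o))
(S(21) + q)*(k(-135/(-64), -53) - 13916) = (2*21*(7 + 21) - 27892)*((-87 - 135/(-64))/(-214 - 53) - 13916) = (2*21*28 - 27892)*((-87 - 135*(-1/64))/(-267) - 13916) = (1176 - 27892)*(-(-87 + 135/64)/267 - 13916) = -26716*(-1/267*(-5433/64) - 13916) = -26716*(1811/5696 - 13916) = -26716*(-79263725/5696) = 529402419275/1424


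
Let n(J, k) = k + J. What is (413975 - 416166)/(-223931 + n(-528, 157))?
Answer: 2191/224302 ≈ 0.0097681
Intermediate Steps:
n(J, k) = J + k
(413975 - 416166)/(-223931 + n(-528, 157)) = (413975 - 416166)/(-223931 + (-528 + 157)) = -2191/(-223931 - 371) = -2191/(-224302) = -2191*(-1/224302) = 2191/224302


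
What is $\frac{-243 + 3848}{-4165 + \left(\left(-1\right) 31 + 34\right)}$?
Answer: $- \frac{3605}{4162} \approx -0.86617$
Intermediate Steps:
$\frac{-243 + 3848}{-4165 + \left(\left(-1\right) 31 + 34\right)} = \frac{3605}{-4165 + \left(-31 + 34\right)} = \frac{3605}{-4165 + 3} = \frac{3605}{-4162} = 3605 \left(- \frac{1}{4162}\right) = - \frac{3605}{4162}$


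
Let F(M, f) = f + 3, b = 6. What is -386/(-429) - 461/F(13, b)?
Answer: -64765/1287 ≈ -50.322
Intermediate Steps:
F(M, f) = 3 + f
-386/(-429) - 461/F(13, b) = -386/(-429) - 461/(3 + 6) = -386*(-1/429) - 461/9 = 386/429 - 461*⅑ = 386/429 - 461/9 = -64765/1287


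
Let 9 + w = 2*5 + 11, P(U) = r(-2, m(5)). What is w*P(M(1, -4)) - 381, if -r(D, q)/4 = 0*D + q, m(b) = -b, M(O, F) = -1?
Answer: -141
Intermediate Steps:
r(D, q) = -4*q (r(D, q) = -4*(0*D + q) = -4*(0 + q) = -4*q)
P(U) = 20 (P(U) = -(-4)*5 = -4*(-5) = 20)
w = 12 (w = -9 + (2*5 + 11) = -9 + (10 + 11) = -9 + 21 = 12)
w*P(M(1, -4)) - 381 = 12*20 - 381 = 240 - 381 = -141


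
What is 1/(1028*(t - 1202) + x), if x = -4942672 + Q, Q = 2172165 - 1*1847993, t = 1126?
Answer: -1/4696628 ≈ -2.1292e-7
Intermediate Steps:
Q = 324172 (Q = 2172165 - 1847993 = 324172)
x = -4618500 (x = -4942672 + 324172 = -4618500)
1/(1028*(t - 1202) + x) = 1/(1028*(1126 - 1202) - 4618500) = 1/(1028*(-76) - 4618500) = 1/(-78128 - 4618500) = 1/(-4696628) = -1/4696628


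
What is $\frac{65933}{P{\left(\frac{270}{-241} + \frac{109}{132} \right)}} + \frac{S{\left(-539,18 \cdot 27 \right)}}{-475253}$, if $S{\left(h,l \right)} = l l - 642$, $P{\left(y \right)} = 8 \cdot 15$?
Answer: $\frac{31306589569}{57030360} \approx 548.95$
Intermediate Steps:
$P{\left(y \right)} = 120$
$S{\left(h,l \right)} = -642 + l^{2}$ ($S{\left(h,l \right)} = l^{2} - 642 = -642 + l^{2}$)
$\frac{65933}{P{\left(\frac{270}{-241} + \frac{109}{132} \right)}} + \frac{S{\left(-539,18 \cdot 27 \right)}}{-475253} = \frac{65933}{120} + \frac{-642 + \left(18 \cdot 27\right)^{2}}{-475253} = 65933 \cdot \frac{1}{120} + \left(-642 + 486^{2}\right) \left(- \frac{1}{475253}\right) = \frac{65933}{120} + \left(-642 + 236196\right) \left(- \frac{1}{475253}\right) = \frac{65933}{120} + 235554 \left(- \frac{1}{475253}\right) = \frac{65933}{120} - \frac{235554}{475253} = \frac{31306589569}{57030360}$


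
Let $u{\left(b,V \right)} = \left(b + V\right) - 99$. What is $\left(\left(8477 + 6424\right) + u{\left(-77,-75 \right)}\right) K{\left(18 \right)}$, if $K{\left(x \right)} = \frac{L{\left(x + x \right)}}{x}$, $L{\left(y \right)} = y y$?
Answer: $1054800$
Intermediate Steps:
$L{\left(y \right)} = y^{2}$
$K{\left(x \right)} = 4 x$ ($K{\left(x \right)} = \frac{\left(x + x\right)^{2}}{x} = \frac{\left(2 x\right)^{2}}{x} = \frac{4 x^{2}}{x} = 4 x$)
$u{\left(b,V \right)} = -99 + V + b$ ($u{\left(b,V \right)} = \left(V + b\right) - 99 = -99 + V + b$)
$\left(\left(8477 + 6424\right) + u{\left(-77,-75 \right)}\right) K{\left(18 \right)} = \left(\left(8477 + 6424\right) - 251\right) 4 \cdot 18 = \left(14901 - 251\right) 72 = 14650 \cdot 72 = 1054800$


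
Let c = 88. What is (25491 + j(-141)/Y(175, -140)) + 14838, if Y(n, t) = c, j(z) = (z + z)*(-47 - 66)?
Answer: 1790409/44 ≈ 40691.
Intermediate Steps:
j(z) = -226*z (j(z) = (2*z)*(-113) = -226*z)
Y(n, t) = 88
(25491 + j(-141)/Y(175, -140)) + 14838 = (25491 - 226*(-141)/88) + 14838 = (25491 + 31866*(1/88)) + 14838 = (25491 + 15933/44) + 14838 = 1137537/44 + 14838 = 1790409/44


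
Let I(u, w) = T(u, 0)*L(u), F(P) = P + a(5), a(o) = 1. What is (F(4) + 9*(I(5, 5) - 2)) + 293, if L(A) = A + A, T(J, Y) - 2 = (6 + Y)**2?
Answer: 3700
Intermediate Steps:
T(J, Y) = 2 + (6 + Y)**2
L(A) = 2*A
F(P) = 1 + P (F(P) = P + 1 = 1 + P)
I(u, w) = 76*u (I(u, w) = (2 + (6 + 0)**2)*(2*u) = (2 + 6**2)*(2*u) = (2 + 36)*(2*u) = 38*(2*u) = 76*u)
(F(4) + 9*(I(5, 5) - 2)) + 293 = ((1 + 4) + 9*(76*5 - 2)) + 293 = (5 + 9*(380 - 2)) + 293 = (5 + 9*378) + 293 = (5 + 3402) + 293 = 3407 + 293 = 3700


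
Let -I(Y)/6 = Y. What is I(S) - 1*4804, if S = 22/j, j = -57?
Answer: -91232/19 ≈ -4801.7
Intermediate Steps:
S = -22/57 (S = 22/(-57) = 22*(-1/57) = -22/57 ≈ -0.38596)
I(Y) = -6*Y
I(S) - 1*4804 = -6*(-22/57) - 1*4804 = 44/19 - 4804 = -91232/19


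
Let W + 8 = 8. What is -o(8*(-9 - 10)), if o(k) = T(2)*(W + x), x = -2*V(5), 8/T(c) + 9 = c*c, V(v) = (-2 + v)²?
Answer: -144/5 ≈ -28.800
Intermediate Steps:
T(c) = 8/(-9 + c²) (T(c) = 8/(-9 + c*c) = 8/(-9 + c²))
W = 0 (W = -8 + 8 = 0)
x = -18 (x = -2*(-2 + 5)² = -2*3² = -2*9 = -18)
o(k) = 144/5 (o(k) = (8/(-9 + 2²))*(0 - 18) = (8/(-9 + 4))*(-18) = (8/(-5))*(-18) = (8*(-⅕))*(-18) = -8/5*(-18) = 144/5)
-o(8*(-9 - 10)) = -1*144/5 = -144/5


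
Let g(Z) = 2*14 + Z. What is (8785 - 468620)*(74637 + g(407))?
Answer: -34520733120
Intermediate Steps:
g(Z) = 28 + Z
(8785 - 468620)*(74637 + g(407)) = (8785 - 468620)*(74637 + (28 + 407)) = -459835*(74637 + 435) = -459835*75072 = -34520733120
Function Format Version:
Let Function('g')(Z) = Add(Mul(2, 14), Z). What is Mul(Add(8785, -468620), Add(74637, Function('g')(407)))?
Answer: -34520733120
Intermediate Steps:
Function('g')(Z) = Add(28, Z)
Mul(Add(8785, -468620), Add(74637, Function('g')(407))) = Mul(Add(8785, -468620), Add(74637, Add(28, 407))) = Mul(-459835, Add(74637, 435)) = Mul(-459835, 75072) = -34520733120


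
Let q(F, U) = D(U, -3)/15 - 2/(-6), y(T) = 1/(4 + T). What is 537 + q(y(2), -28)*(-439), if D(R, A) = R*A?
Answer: -31016/15 ≈ -2067.7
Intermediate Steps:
D(R, A) = A*R
q(F, U) = 1/3 - U/5 (q(F, U) = -3*U/15 - 2/(-6) = -3*U*(1/15) - 2*(-1/6) = -U/5 + 1/3 = 1/3 - U/5)
537 + q(y(2), -28)*(-439) = 537 + (1/3 - 1/5*(-28))*(-439) = 537 + (1/3 + 28/5)*(-439) = 537 + (89/15)*(-439) = 537 - 39071/15 = -31016/15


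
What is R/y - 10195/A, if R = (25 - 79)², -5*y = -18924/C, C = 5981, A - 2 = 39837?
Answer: 289490549170/62826103 ≈ 4607.8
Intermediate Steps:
A = 39839 (A = 2 + 39837 = 39839)
y = 18924/29905 (y = -(-18924)/(5*5981) = -⅕*(-18924/5981) = 18924/29905 ≈ 0.63280)
R = 2916 (R = (-54)² = 2916)
R/y - 10195/A = 2916/(18924/29905) - 10195/39839 = 2916*(29905/18924) - 10195*1/39839 = 7266915/1577 - 10195/39839 = 289490549170/62826103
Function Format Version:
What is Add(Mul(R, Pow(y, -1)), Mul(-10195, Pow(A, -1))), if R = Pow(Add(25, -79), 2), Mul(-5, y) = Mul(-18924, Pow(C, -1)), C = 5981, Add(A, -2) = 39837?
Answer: Rational(289490549170, 62826103) ≈ 4607.8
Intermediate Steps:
A = 39839 (A = Add(2, 39837) = 39839)
y = Rational(18924, 29905) (y = Mul(Rational(-1, 5), Mul(-18924, Pow(5981, -1))) = Mul(Rational(-1, 5), Mul(-18924, Rational(1, 5981))) = Mul(Rational(-1, 5), Rational(-18924, 5981)) = Rational(18924, 29905) ≈ 0.63280)
R = 2916 (R = Pow(-54, 2) = 2916)
Add(Mul(R, Pow(y, -1)), Mul(-10195, Pow(A, -1))) = Add(Mul(2916, Pow(Rational(18924, 29905), -1)), Mul(-10195, Pow(39839, -1))) = Add(Mul(2916, Rational(29905, 18924)), Mul(-10195, Rational(1, 39839))) = Add(Rational(7266915, 1577), Rational(-10195, 39839)) = Rational(289490549170, 62826103)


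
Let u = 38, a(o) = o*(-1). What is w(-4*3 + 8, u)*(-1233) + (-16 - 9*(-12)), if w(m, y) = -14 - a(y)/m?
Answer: 58135/2 ≈ 29068.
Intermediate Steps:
a(o) = -o
w(m, y) = -14 + y/m (w(m, y) = -14 - (-y)/m = -14 - (-1)*y/m = -14 + y/m)
w(-4*3 + 8, u)*(-1233) + (-16 - 9*(-12)) = (-14 + 38/(-4*3 + 8))*(-1233) + (-16 - 9*(-12)) = (-14 + 38/(-12 + 8))*(-1233) + (-16 + 108) = (-14 + 38/(-4))*(-1233) + 92 = (-14 + 38*(-¼))*(-1233) + 92 = (-14 - 19/2)*(-1233) + 92 = -47/2*(-1233) + 92 = 57951/2 + 92 = 58135/2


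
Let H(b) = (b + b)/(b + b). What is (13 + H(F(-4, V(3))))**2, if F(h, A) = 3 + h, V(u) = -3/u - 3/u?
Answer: 196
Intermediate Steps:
V(u) = -6/u
H(b) = 1 (H(b) = (2*b)/((2*b)) = (2*b)*(1/(2*b)) = 1)
(13 + H(F(-4, V(3))))**2 = (13 + 1)**2 = 14**2 = 196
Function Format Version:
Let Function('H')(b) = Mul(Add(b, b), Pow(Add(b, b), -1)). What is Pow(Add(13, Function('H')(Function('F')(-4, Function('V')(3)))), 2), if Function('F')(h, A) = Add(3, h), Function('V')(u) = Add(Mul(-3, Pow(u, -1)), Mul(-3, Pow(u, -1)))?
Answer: 196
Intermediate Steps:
Function('V')(u) = Mul(-6, Pow(u, -1))
Function('H')(b) = 1 (Function('H')(b) = Mul(Mul(2, b), Pow(Mul(2, b), -1)) = Mul(Mul(2, b), Mul(Rational(1, 2), Pow(b, -1))) = 1)
Pow(Add(13, Function('H')(Function('F')(-4, Function('V')(3)))), 2) = Pow(Add(13, 1), 2) = Pow(14, 2) = 196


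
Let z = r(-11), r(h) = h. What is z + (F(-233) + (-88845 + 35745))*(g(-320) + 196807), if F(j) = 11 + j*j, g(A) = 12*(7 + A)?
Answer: 231661189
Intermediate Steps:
g(A) = 84 + 12*A
z = -11
F(j) = 11 + j²
z + (F(-233) + (-88845 + 35745))*(g(-320) + 196807) = -11 + ((11 + (-233)²) + (-88845 + 35745))*((84 + 12*(-320)) + 196807) = -11 + ((11 + 54289) - 53100)*((84 - 3840) + 196807) = -11 + (54300 - 53100)*(-3756 + 196807) = -11 + 1200*193051 = -11 + 231661200 = 231661189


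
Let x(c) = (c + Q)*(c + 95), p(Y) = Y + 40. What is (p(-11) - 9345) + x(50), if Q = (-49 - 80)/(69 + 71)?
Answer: -61589/28 ≈ -2199.6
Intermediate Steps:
Q = -129/140 ≈ -0.92143
p(Y) = 40 + Y
x(c) = (95 + c)*(-129/140 + c) (x(c) = (c - 129/140)*(c + 95) = (-129/140 + c)*(95 + c) = (95 + c)*(-129/140 + c))
(p(-11) - 9345) + x(50) = ((40 - 11) - 9345) + (-2451/28 + 50² + (13171/140)*50) = (29 - 9345) + (-2451/28 + 2500 + 65855/14) = -9316 + 199259/28 = -61589/28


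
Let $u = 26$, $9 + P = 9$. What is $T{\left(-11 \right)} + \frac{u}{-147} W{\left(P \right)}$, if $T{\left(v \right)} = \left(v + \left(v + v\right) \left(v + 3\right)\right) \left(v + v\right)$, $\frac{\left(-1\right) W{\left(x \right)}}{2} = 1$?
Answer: $- \frac{533558}{147} \approx -3629.6$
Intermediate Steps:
$P = 0$ ($P = -9 + 9 = 0$)
$W{\left(x \right)} = -2$ ($W{\left(x \right)} = \left(-2\right) 1 = -2$)
$T{\left(v \right)} = 2 v \left(v + 2 v \left(3 + v\right)\right)$ ($T{\left(v \right)} = \left(v + 2 v \left(3 + v\right)\right) 2 v = 2 v \left(v + 2 v \left(3 + v\right)\right)$)
$T{\left(-11 \right)} + \frac{u}{-147} W{\left(P \right)} = \left(-11\right)^{2} \left(14 + 4 \left(-11\right)\right) + \frac{26}{-147} \left(-2\right) = 121 \left(14 - 44\right) + 26 \left(- \frac{1}{147}\right) \left(-2\right) = 121 \left(-30\right) - - \frac{52}{147} = -3630 + \frac{52}{147} = - \frac{533558}{147}$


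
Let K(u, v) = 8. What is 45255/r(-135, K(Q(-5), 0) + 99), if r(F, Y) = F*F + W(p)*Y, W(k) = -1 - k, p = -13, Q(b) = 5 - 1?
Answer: 2155/929 ≈ 2.3197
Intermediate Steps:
Q(b) = 4
r(F, Y) = F**2 + 12*Y (r(F, Y) = F*F + (-1 - 1*(-13))*Y = F**2 + (-1 + 13)*Y = F**2 + 12*Y)
45255/r(-135, K(Q(-5), 0) + 99) = 45255/((-135)**2 + 12*(8 + 99)) = 45255/(18225 + 12*107) = 45255/(18225 + 1284) = 45255/19509 = 45255*(1/19509) = 2155/929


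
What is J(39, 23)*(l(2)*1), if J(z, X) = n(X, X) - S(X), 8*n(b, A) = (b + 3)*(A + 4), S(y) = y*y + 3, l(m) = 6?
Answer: -5331/2 ≈ -2665.5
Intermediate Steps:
S(y) = 3 + y² (S(y) = y² + 3 = 3 + y²)
n(b, A) = (3 + b)*(4 + A)/8 (n(b, A) = ((b + 3)*(A + 4))/8 = ((3 + b)*(4 + A))/8 = (3 + b)*(4 + A)/8)
J(z, X) = -3/2 - 7*X²/8 + 7*X/8 (J(z, X) = (3/2 + X/2 + 3*X/8 + X*X/8) - (3 + X²) = (3/2 + X/2 + 3*X/8 + X²/8) + (-3 - X²) = (3/2 + X²/8 + 7*X/8) + (-3 - X²) = -3/2 - 7*X²/8 + 7*X/8)
J(39, 23)*(l(2)*1) = (-3/2 - 7/8*23² + (7/8)*23)*(6*1) = (-3/2 - 7/8*529 + 161/8)*6 = (-3/2 - 3703/8 + 161/8)*6 = -1777/4*6 = -5331/2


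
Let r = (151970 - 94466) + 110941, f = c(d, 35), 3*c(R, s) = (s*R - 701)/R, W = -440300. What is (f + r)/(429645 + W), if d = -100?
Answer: -50537701/3196500 ≈ -15.810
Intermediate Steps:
c(R, s) = (-701 + R*s)/(3*R) (c(R, s) = ((s*R - 701)/R)/3 = ((R*s - 701)/R)/3 = ((-701 + R*s)/R)/3 = (-701 + R*s)/(3*R))
f = 4201/300 (f = (1/3)*(-701 - 100*35)/(-100) = (1/3)*(-1/100)*(-701 - 3500) = (1/3)*(-1/100)*(-4201) = 4201/300 ≈ 14.003)
r = 168445 (r = 57504 + 110941 = 168445)
(f + r)/(429645 + W) = (4201/300 + 168445)/(429645 - 440300) = (50537701/300)/(-10655) = (50537701/300)*(-1/10655) = -50537701/3196500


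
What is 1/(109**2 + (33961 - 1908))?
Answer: 1/43934 ≈ 2.2761e-5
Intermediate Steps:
1/(109**2 + (33961 - 1908)) = 1/(11881 + 32053) = 1/43934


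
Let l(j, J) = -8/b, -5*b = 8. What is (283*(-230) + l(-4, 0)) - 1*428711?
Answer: -493796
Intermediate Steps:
b = -8/5 (b = -⅕*8 = -8/5 ≈ -1.6000)
l(j, J) = 5 (l(j, J) = -8/(-8/5) = -8*(-5/8) = 5)
(283*(-230) + l(-4, 0)) - 1*428711 = (283*(-230) + 5) - 1*428711 = (-65090 + 5) - 428711 = -65085 - 428711 = -493796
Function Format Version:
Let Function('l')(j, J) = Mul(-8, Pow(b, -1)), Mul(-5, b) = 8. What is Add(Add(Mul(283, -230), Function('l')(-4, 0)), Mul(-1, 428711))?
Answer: -493796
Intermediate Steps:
b = Rational(-8, 5) (b = Mul(Rational(-1, 5), 8) = Rational(-8, 5) ≈ -1.6000)
Function('l')(j, J) = 5 (Function('l')(j, J) = Mul(-8, Pow(Rational(-8, 5), -1)) = Mul(-8, Rational(-5, 8)) = 5)
Add(Add(Mul(283, -230), Function('l')(-4, 0)), Mul(-1, 428711)) = Add(Add(Mul(283, -230), 5), Mul(-1, 428711)) = Add(Add(-65090, 5), -428711) = Add(-65085, -428711) = -493796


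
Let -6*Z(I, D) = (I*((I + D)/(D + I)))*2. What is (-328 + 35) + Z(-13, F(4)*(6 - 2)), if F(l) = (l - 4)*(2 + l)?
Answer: -866/3 ≈ -288.67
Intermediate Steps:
F(l) = (-4 + l)*(2 + l)
Z(I, D) = -I/3 (Z(I, D) = -I*((I + D)/(D + I))*2/6 = -I*((D + I)/(D + I))*2/6 = -I*1*2/6 = -I*2/6 = -I/3)
(-328 + 35) + Z(-13, F(4)*(6 - 2)) = (-328 + 35) - 1/3*(-13) = -293 + 13/3 = -866/3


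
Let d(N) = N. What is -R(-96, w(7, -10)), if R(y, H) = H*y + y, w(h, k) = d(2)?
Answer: 288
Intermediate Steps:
w(h, k) = 2
R(y, H) = y + H*y
-R(-96, w(7, -10)) = -(-96)*(1 + 2) = -(-96)*3 = -1*(-288) = 288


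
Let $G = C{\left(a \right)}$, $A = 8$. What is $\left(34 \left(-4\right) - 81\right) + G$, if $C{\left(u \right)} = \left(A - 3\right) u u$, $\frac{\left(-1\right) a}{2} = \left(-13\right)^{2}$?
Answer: $571003$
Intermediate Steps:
$a = -338$ ($a = - 2 \left(-13\right)^{2} = \left(-2\right) 169 = -338$)
$C{\left(u \right)} = 5 u^{2}$ ($C{\left(u \right)} = \left(8 - 3\right) u u = 5 u^{2}$)
$G = 571220$ ($G = 5 \left(-338\right)^{2} = 5 \cdot 114244 = 571220$)
$\left(34 \left(-4\right) - 81\right) + G = \left(34 \left(-4\right) - 81\right) + 571220 = \left(-136 - 81\right) + 571220 = -217 + 571220 = 571003$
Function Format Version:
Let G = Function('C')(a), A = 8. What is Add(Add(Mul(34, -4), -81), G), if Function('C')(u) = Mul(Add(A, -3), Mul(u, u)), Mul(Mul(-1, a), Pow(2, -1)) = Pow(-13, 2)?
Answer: 571003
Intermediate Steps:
a = -338 (a = Mul(-2, Pow(-13, 2)) = Mul(-2, 169) = -338)
Function('C')(u) = Mul(5, Pow(u, 2)) (Function('C')(u) = Mul(Add(8, -3), Mul(u, u)) = Mul(5, Pow(u, 2)))
G = 571220 (G = Mul(5, Pow(-338, 2)) = Mul(5, 114244) = 571220)
Add(Add(Mul(34, -4), -81), G) = Add(Add(Mul(34, -4), -81), 571220) = Add(Add(-136, -81), 571220) = Add(-217, 571220) = 571003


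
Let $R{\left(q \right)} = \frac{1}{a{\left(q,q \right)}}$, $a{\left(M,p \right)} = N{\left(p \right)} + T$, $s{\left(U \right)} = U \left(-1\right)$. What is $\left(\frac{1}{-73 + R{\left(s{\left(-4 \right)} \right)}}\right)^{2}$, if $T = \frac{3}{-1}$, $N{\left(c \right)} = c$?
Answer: $\frac{1}{5184} \approx 0.0001929$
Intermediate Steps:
$s{\left(U \right)} = - U$
$T = -3$ ($T = 3 \left(-1\right) = -3$)
$a{\left(M,p \right)} = -3 + p$ ($a{\left(M,p \right)} = p - 3 = -3 + p$)
$R{\left(q \right)} = \frac{1}{-3 + q}$
$\left(\frac{1}{-73 + R{\left(s{\left(-4 \right)} \right)}}\right)^{2} = \left(\frac{1}{-73 + \frac{1}{-3 - -4}}\right)^{2} = \left(\frac{1}{-73 + \frac{1}{-3 + 4}}\right)^{2} = \left(\frac{1}{-73 + 1^{-1}}\right)^{2} = \left(\frac{1}{-73 + 1}\right)^{2} = \left(\frac{1}{-72}\right)^{2} = \left(- \frac{1}{72}\right)^{2} = \frac{1}{5184}$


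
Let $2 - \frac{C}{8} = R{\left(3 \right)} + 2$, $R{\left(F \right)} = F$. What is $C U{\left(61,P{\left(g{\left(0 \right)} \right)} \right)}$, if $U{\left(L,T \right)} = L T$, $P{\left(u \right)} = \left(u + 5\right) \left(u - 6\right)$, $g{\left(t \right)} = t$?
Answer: $43920$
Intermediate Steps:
$P{\left(u \right)} = \left(-6 + u\right) \left(5 + u\right)$ ($P{\left(u \right)} = \left(5 + u\right) \left(-6 + u\right) = \left(-6 + u\right) \left(5 + u\right)$)
$C = -24$ ($C = 16 - 8 \left(3 + 2\right) = 16 - 40 = -24$)
$C U{\left(61,P{\left(g{\left(0 \right)} \right)} \right)} = - 24 \cdot 61 \left(-30 + 0^{2} - 0\right) = - 24 \cdot 61 \left(-30 + 0 + 0\right) = - 24 \cdot 61 \left(-30\right) = \left(-24\right) \left(-1830\right) = 43920$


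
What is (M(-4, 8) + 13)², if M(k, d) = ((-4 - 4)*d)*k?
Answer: 72361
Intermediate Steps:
M(k, d) = -8*d*k (M(k, d) = (-8*d)*k = -8*d*k)
(M(-4, 8) + 13)² = (-8*8*(-4) + 13)² = (256 + 13)² = 269² = 72361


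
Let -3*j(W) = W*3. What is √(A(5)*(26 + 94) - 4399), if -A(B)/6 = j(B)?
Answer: I*√799 ≈ 28.267*I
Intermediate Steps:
j(W) = -W (j(W) = -W*3/3 = -W)
A(B) = 6*B (A(B) = -(-6)*B = 6*B)
√(A(5)*(26 + 94) - 4399) = √((6*5)*(26 + 94) - 4399) = √(30*120 - 4399) = √(3600 - 4399) = √(-799) = I*√799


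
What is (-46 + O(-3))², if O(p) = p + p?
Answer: 2704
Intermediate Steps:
O(p) = 2*p
(-46 + O(-3))² = (-46 + 2*(-3))² = (-46 - 6)² = (-52)² = 2704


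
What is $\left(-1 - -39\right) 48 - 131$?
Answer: $1693$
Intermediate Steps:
$\left(-1 - -39\right) 48 - 131 = \left(-1 + 39\right) 48 - 131 = 38 \cdot 48 - 131 = 1824 - 131 = 1693$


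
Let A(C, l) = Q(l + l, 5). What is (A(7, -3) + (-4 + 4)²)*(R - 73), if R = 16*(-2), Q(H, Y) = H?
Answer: 630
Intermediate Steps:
A(C, l) = 2*l (A(C, l) = l + l = 2*l)
R = -32
(A(7, -3) + (-4 + 4)²)*(R - 73) = (2*(-3) + (-4 + 4)²)*(-32 - 73) = (-6 + 0²)*(-105) = (-6 + 0)*(-105) = -6*(-105) = 630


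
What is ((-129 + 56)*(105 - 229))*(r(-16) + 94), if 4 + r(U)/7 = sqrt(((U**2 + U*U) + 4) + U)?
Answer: 597432 + 633640*sqrt(5) ≈ 2.0143e+6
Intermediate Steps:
r(U) = -28 + 7*sqrt(4 + U + 2*U**2) (r(U) = -28 + 7*sqrt(((U**2 + U*U) + 4) + U) = -28 + 7*sqrt(((U**2 + U**2) + 4) + U) = -28 + 7*sqrt((2*U**2 + 4) + U) = -28 + 7*sqrt((4 + 2*U**2) + U) = -28 + 7*sqrt(4 + U + 2*U**2))
((-129 + 56)*(105 - 229))*(r(-16) + 94) = ((-129 + 56)*(105 - 229))*((-28 + 7*sqrt(4 - 16 + 2*(-16)**2)) + 94) = (-73*(-124))*((-28 + 7*sqrt(4 - 16 + 2*256)) + 94) = 9052*((-28 + 7*sqrt(4 - 16 + 512)) + 94) = 9052*((-28 + 7*sqrt(500)) + 94) = 9052*((-28 + 7*(10*sqrt(5))) + 94) = 9052*((-28 + 70*sqrt(5)) + 94) = 9052*(66 + 70*sqrt(5)) = 597432 + 633640*sqrt(5)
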